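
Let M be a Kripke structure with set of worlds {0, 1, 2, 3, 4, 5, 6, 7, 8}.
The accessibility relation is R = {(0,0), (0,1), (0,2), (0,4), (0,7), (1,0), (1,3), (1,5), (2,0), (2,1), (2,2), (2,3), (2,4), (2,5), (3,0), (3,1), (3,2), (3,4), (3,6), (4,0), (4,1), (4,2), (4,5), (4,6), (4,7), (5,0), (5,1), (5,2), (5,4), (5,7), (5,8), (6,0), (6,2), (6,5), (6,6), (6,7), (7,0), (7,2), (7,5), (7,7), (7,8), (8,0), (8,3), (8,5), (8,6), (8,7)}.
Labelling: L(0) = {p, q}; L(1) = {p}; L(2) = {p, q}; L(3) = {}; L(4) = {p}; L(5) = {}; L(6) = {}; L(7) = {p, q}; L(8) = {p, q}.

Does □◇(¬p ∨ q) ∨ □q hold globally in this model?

Let φ = □◇(¬p ∨ q) ∨ □q. Evaluate φ at each world:
  0 (successors {0, 1, 2, 4, 7}): φ is true.
  1 (successors {0, 3, 5}): φ is true.
  2 (successors {0, 1, 2, 3, 4, 5}): φ is true.
  3 (successors {0, 1, 2, 4, 6}): φ is true.
  4 (successors {0, 1, 2, 5, 6, 7}): φ is true.
  5 (successors {0, 1, 2, 4, 7, 8}): φ is true.
  6 (successors {0, 2, 5, 6, 7}): φ is true.
  7 (successors {0, 2, 5, 7, 8}): φ is true.
  8 (successors {0, 3, 5, 6, 7}): φ is true.
For instance, at 0:
  At 0: □◇(¬p ∨ q) is true, □q is false, so □◇(¬p ∨ q) ∨ □q is true.
    At 0: □◇(¬p ∨ q) requires ◇(¬p ∨ q) at every successor {0, 1, 2, 4, 7}.
      At 0: ◇(¬p ∨ q) is true.
      At 1: ◇(¬p ∨ q) is true.
      At 2: ◇(¬p ∨ q) is true.
      At 4: ◇(¬p ∨ q) is true.
      At 7: ◇(¬p ∨ q) is true.
    So □◇(¬p ∨ q) is true at 0.
    At 0: □q requires q at every successor {0, 1, 2, 4, 7}.
      q fails at 1, so □q is false at 0.

Yes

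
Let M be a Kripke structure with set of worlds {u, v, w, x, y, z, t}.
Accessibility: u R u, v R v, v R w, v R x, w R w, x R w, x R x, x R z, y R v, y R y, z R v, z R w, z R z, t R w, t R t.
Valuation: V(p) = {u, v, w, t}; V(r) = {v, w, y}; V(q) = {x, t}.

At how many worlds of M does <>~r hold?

5

Let φ = <>~r. Evaluate φ at each world:
  u (successors {u}): φ is true.
  v (successors {v, w, x}): φ is true.
  w (successors {w}): φ is false.
  x (successors {w, x, z}): φ is true.
  y (successors {v, y}): φ is false.
  z (successors {v, w, z}): φ is true.
  t (successors {w, t}): φ is true.
For instance, at y:
  At y: <>~r requires ~r at some successor in {v, y}.
    At v: ~r is false.
    At y: ~r is false.
  So <>~r is false at y.
Satisfying worlds: {u, v, x, z, t}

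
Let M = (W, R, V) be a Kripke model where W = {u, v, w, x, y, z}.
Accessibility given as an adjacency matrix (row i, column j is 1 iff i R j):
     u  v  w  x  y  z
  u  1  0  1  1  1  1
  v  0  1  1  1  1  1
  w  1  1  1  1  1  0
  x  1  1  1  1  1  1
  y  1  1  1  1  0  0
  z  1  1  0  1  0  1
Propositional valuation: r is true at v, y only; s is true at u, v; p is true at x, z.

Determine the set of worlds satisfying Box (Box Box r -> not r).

Let φ = Box (Box Box r -> not r). Evaluate φ at each world:
  u (successors {u, w, x, y, z}): φ is true.
  v (successors {v, w, x, y, z}): φ is true.
  w (successors {u, v, w, x, y}): φ is true.
  x (successors {u, v, w, x, y, z}): φ is true.
  y (successors {u, v, w, x}): φ is true.
  z (successors {u, v, x, z}): φ is true.
For instance, at z:
  At z: Box (Box Box r -> not r) requires Box Box r -> not r at every successor {u, v, x, z}.
    At u: Box Box r -> not r is true.
    At v: Box Box r -> not r is true.
    At x: Box Box r -> not r is true.
    At z: Box Box r -> not r is true.
  So Box (Box Box r -> not r) is true at z.
Satisfying worlds: {u, v, w, x, y, z}

u, v, w, x, y, z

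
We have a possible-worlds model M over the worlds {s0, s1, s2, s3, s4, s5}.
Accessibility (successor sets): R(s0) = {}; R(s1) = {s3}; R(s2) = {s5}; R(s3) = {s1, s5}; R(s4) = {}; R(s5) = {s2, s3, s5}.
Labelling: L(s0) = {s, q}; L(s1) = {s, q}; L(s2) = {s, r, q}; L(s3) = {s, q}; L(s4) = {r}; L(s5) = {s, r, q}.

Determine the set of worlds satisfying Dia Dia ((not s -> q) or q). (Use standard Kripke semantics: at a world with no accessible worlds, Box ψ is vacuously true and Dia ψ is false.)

Recall that Dia ψ holds at a world iff ψ holds at some accessible world.
Let φ = Dia Dia ((not s -> q) or q). Evaluate φ at each world:
  s0 (successors ∅): φ is false.
  s1 (successors {s3}): φ is true.
  s2 (successors {s5}): φ is true.
  s3 (successors {s1, s5}): φ is true.
  s4 (successors ∅): φ is false.
  s5 (successors {s2, s3, s5}): φ is true.
For instance, at s2:
  At s2: Dia Dia ((not s -> q) or q) requires Dia ((not s -> q) or q) at some successor in {s5}.
    Dia ((not s -> q) or q) holds at s5, so Dia Dia ((not s -> q) or q) is true at s2.
      At s5: Dia ((not s -> q) or q) requires (not s -> q) or q at some successor in {s2, s3, s5}.
        (not s -> q) or q holds at s2, so Dia ((not s -> q) or q) is true at s5.
Satisfying worlds: {s1, s2, s3, s5}

s1, s2, s3, s5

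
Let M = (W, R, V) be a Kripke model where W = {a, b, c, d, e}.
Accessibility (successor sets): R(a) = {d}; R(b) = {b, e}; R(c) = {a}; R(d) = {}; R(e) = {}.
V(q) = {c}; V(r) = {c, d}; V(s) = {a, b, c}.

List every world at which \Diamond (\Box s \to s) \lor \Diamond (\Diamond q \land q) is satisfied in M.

Let φ = \Diamond (\Box s \to s) \lor \Diamond (\Diamond q \land q). Evaluate φ at each world:
  a (successors {d}): φ is false.
  b (successors {b, e}): φ is true.
  c (successors {a}): φ is true.
  d (successors ∅): φ is false.
  e (successors ∅): φ is false.
For instance, at a:
  At a: \Diamond (\Box s \to s) is false, \Diamond (\Diamond q \land q) is false, so \Diamond (\Box s \to s) \lor \Diamond (\Diamond q \land q) is false.
    At a: \Diamond (\Box s \to s) requires \Box s \to s at some successor in {d}.
      At d: \Box s \to s is false.
    So \Diamond (\Box s \to s) is false at a.
    At a: \Diamond (\Diamond q \land q) requires \Diamond q \land q at some successor in {d}.
      At d: \Diamond q \land q is false.
    So \Diamond (\Diamond q \land q) is false at a.
Satisfying worlds: {b, c}

b, c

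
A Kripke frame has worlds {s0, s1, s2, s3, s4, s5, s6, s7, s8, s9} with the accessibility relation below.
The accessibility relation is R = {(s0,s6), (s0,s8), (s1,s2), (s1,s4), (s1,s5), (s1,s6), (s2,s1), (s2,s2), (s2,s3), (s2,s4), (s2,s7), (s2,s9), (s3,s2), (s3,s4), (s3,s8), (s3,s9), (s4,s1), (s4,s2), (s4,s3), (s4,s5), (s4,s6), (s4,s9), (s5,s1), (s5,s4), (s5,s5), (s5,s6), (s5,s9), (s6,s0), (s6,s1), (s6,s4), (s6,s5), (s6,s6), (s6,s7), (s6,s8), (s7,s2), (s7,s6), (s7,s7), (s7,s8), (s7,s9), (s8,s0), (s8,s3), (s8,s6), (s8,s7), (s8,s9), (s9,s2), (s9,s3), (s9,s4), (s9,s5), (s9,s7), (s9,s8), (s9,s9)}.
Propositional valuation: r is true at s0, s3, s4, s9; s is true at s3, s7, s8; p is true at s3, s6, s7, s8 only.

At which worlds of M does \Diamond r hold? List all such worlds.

Let φ = \Diamond r. Evaluate φ at each world:
  s0 (successors {s6, s8}): φ is false.
  s1 (successors {s2, s4, s5, s6}): φ is true.
  s2 (successors {s1, s2, s3, s4, s7, s9}): φ is true.
  s3 (successors {s2, s4, s8, s9}): φ is true.
  s4 (successors {s1, s2, s3, s5, s6, s9}): φ is true.
  s5 (successors {s1, s4, s5, s6, s9}): φ is true.
  s6 (successors {s0, s1, s4, s5, s6, s7, s8}): φ is true.
  s7 (successors {s2, s6, s7, s8, s9}): φ is true.
  s8 (successors {s0, s3, s6, s7, s9}): φ is true.
  s9 (successors {s2, s3, s4, s5, s7, s8, s9}): φ is true.
For instance, at s9:
  At s9: \Diamond r requires r at some successor in {s2, s3, s4, s5, s7, s8, s9}.
    r holds at s3, so \Diamond r is true at s9.
Satisfying worlds: {s1, s2, s3, s4, s5, s6, s7, s8, s9}

s1, s2, s3, s4, s5, s6, s7, s8, s9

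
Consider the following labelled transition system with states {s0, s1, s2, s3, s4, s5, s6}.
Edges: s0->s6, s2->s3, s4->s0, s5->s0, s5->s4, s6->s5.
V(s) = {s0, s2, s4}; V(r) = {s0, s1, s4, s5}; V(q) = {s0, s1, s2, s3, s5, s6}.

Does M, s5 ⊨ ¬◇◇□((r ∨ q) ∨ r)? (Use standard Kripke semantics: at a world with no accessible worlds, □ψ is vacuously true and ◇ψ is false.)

No

Recall that □ψ holds at a world iff ψ holds at every accessible world, and ◇ψ holds iff ψ holds at some accessible world.
At s5: ◇◇□((r ∨ q) ∨ r) is true, so ¬◇◇□((r ∨ q) ∨ r) is false.
  At s5: ◇◇□((r ∨ q) ∨ r) requires ◇□((r ∨ q) ∨ r) at some successor in {s0, s4}.
    ◇□((r ∨ q) ∨ r) holds at s0, so ◇◇□((r ∨ q) ∨ r) is true at s5.
      At s0: ◇□((r ∨ q) ∨ r) requires □((r ∨ q) ∨ r) at some successor in {s6}.
        □((r ∨ q) ∨ r) holds at s6, so ◇□((r ∨ q) ∨ r) is true at s0.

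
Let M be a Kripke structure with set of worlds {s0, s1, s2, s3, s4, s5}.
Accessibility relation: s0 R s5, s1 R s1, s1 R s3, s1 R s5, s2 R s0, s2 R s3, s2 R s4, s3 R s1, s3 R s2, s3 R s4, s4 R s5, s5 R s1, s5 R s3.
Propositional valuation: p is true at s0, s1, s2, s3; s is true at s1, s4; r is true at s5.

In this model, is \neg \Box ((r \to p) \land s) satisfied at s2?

Yes

At s2: \Box ((r \to p) \land s) is false, so \neg \Box ((r \to p) \land s) is true.
  At s2: \Box ((r \to p) \land s) requires (r \to p) \land s at every successor {s0, s3, s4}.
    (r \to p) \land s fails at s0, so \Box ((r \to p) \land s) is false at s2.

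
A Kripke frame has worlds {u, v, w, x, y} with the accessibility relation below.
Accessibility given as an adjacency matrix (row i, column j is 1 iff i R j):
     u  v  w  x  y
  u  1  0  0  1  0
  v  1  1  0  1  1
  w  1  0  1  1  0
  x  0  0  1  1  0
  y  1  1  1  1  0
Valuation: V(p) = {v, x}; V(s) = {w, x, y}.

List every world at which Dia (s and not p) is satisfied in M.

v, w, x, y

Let φ = Dia (s and not p). Evaluate φ at each world:
  u (successors {u, x}): φ is false.
  v (successors {u, v, x, y}): φ is true.
  w (successors {u, w, x}): φ is true.
  x (successors {w, x}): φ is true.
  y (successors {u, v, w, x}): φ is true.
For instance, at x:
  At x: Dia (s and not p) requires s and not p at some successor in {w, x}.
    s and not p holds at w, so Dia (s and not p) is true at x.
Satisfying worlds: {v, w, x, y}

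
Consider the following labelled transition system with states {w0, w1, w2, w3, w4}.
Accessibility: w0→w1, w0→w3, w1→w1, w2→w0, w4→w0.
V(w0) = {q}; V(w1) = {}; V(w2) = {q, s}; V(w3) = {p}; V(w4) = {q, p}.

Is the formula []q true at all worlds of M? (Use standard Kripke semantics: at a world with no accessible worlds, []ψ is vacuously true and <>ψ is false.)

No

Let φ = []q. Evaluate φ at each world:
  w0 (successors {w1, w3}): φ is false.
  w1 (successors {w1}): φ is false.
  w2 (successors {w0}): φ is true.
  w3 (successors ∅): φ is true.
  w4 (successors {w0}): φ is true.
Detail at w0 (counterexample):
  At w0: []q requires q at every successor {w1, w3}.
    q fails at w1, so []q is false at w0.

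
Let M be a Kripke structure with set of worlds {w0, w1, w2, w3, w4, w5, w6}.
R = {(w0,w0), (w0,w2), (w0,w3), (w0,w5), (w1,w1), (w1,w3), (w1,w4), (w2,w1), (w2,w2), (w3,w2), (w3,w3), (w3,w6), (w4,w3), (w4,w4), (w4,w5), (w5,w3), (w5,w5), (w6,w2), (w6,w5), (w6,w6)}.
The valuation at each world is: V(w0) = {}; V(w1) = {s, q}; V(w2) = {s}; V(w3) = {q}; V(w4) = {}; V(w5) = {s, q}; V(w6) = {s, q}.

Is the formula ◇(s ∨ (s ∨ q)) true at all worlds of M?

Let φ = ◇(s ∨ (s ∨ q)). Evaluate φ at each world:
  w0 (successors {w0, w2, w3, w5}): φ is true.
  w1 (successors {w1, w3, w4}): φ is true.
  w2 (successors {w1, w2}): φ is true.
  w3 (successors {w2, w3, w6}): φ is true.
  w4 (successors {w3, w4, w5}): φ is true.
  w5 (successors {w3, w5}): φ is true.
  w6 (successors {w2, w5, w6}): φ is true.
For instance, at w0:
  At w0: ◇(s ∨ (s ∨ q)) requires s ∨ (s ∨ q) at some successor in {w0, w2, w3, w5}.
    s ∨ (s ∨ q) holds at w2, so ◇(s ∨ (s ∨ q)) is true at w0.

Yes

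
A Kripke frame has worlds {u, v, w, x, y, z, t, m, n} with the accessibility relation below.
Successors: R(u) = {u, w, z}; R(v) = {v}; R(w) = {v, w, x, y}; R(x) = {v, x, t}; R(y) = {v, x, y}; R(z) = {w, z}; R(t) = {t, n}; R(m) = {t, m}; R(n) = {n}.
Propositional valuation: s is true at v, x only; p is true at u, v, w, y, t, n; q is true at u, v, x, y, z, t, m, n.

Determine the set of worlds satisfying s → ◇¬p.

Let φ = s → ◇¬p. Evaluate φ at each world:
  u (successors {u, w, z}): φ is true.
  v (successors {v}): φ is false.
  w (successors {v, w, x, y}): φ is true.
  x (successors {v, x, t}): φ is true.
  y (successors {v, x, y}): φ is true.
  z (successors {w, z}): φ is true.
  t (successors {t, n}): φ is true.
  m (successors {t, m}): φ is true.
  n (successors {n}): φ is true.
For instance, at v:
  At v: s is true, ◇¬p is false, so s → ◇¬p is false.
    At v: ◇¬p requires ¬p at some successor in {v}.
      At v: ¬p is false.
    So ◇¬p is false at v.
Satisfying worlds: {u, w, x, y, z, t, m, n}

u, w, x, y, z, t, m, n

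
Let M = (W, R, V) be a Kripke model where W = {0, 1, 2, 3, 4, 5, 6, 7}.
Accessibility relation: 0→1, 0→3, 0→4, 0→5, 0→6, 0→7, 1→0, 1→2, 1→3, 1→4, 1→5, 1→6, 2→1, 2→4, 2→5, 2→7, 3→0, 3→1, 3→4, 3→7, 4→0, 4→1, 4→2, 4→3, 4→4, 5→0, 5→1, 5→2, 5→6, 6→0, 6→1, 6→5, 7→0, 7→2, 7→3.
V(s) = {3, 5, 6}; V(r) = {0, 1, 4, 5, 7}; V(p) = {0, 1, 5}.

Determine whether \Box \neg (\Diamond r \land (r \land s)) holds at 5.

Yes

Recall that \Box ψ holds at a world iff ψ holds at every accessible world, and \Diamond ψ holds iff ψ holds at some accessible world.
At 5: \Box \neg (\Diamond r \land (r \land s)) requires \neg (\Diamond r \land (r \land s)) at every successor {0, 1, 2, 6}.
  At 0: \neg (\Diamond r \land (r \land s)) is true.
  At 1: \neg (\Diamond r \land (r \land s)) is true.
  At 2: \neg (\Diamond r \land (r \land s)) is true.
  At 6: \neg (\Diamond r \land (r \land s)) is true.
So \Box \neg (\Diamond r \land (r \land s)) is true at 5.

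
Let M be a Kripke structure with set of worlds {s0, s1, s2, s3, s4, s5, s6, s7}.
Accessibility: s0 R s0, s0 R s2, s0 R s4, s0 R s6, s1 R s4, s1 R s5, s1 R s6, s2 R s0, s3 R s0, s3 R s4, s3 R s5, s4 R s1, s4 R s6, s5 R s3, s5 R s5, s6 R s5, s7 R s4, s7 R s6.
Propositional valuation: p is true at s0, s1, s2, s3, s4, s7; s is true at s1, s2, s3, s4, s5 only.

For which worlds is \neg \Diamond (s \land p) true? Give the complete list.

Let φ = \neg \Diamond (s \land p). Evaluate φ at each world:
  s0 (successors {s0, s2, s4, s6}): φ is false.
  s1 (successors {s4, s5, s6}): φ is false.
  s2 (successors {s0}): φ is true.
  s3 (successors {s0, s4, s5}): φ is false.
  s4 (successors {s1, s6}): φ is false.
  s5 (successors {s3, s5}): φ is false.
  s6 (successors {s5}): φ is true.
  s7 (successors {s4, s6}): φ is false.
For instance, at s6:
  At s6: \Diamond (s \land p) is false, so \neg \Diamond (s \land p) is true.
    At s6: \Diamond (s \land p) requires s \land p at some successor in {s5}.
      At s5: s \land p is false.
    So \Diamond (s \land p) is false at s6.
Satisfying worlds: {s2, s6}

s2, s6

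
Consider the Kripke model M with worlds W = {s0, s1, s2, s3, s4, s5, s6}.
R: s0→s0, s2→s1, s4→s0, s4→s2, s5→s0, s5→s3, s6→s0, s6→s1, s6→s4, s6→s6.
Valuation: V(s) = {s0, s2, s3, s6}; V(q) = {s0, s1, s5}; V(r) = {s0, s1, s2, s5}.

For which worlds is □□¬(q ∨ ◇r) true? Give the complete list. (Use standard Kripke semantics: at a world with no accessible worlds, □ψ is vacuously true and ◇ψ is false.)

s1, s2, s3

Let φ = □□¬(q ∨ ◇r). Evaluate φ at each world:
  s0 (successors {s0}): φ is false.
  s1 (successors ∅): φ is true.
  s2 (successors {s1}): φ is true.
  s3 (successors ∅): φ is true.
  s4 (successors {s0, s2}): φ is false.
  s5 (successors {s0, s3}): φ is false.
  s6 (successors {s0, s1, s4, s6}): φ is false.
For instance, at s6:
  At s6: □□¬(q ∨ ◇r) requires □¬(q ∨ ◇r) at every successor {s0, s1, s4, s6}.
    □¬(q ∨ ◇r) fails at s0, so □□¬(q ∨ ◇r) is false at s6.
      At s0: □¬(q ∨ ◇r) requires ¬(q ∨ ◇r) at every successor {s0}.
        ¬(q ∨ ◇r) fails at s0, so □¬(q ∨ ◇r) is false at s0.
Satisfying worlds: {s1, s2, s3}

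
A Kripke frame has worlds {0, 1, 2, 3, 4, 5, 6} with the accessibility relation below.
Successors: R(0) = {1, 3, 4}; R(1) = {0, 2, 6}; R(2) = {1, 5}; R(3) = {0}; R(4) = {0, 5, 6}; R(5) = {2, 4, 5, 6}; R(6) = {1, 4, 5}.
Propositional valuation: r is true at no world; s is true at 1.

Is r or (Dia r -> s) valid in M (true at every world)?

Yes

Recall that Dia ψ holds at a world iff ψ holds at some accessible world.
Let φ = r or (Dia r -> s). Evaluate φ at each world:
  0 (successors {1, 3, 4}): φ is true.
  1 (successors {0, 2, 6}): φ is true.
  2 (successors {1, 5}): φ is true.
  3 (successors {0}): φ is true.
  4 (successors {0, 5, 6}): φ is true.
  5 (successors {2, 4, 5, 6}): φ is true.
  6 (successors {1, 4, 5}): φ is true.
For instance, at 3:
  At 3: r is false, Dia r -> s is true, so r or (Dia r -> s) is true.
    At 3: Dia r is false, s is false, so Dia r -> s is true.
      At 3: Dia r requires r at some successor in {0}.
        At 0: r is false.
      So Dia r is false at 3.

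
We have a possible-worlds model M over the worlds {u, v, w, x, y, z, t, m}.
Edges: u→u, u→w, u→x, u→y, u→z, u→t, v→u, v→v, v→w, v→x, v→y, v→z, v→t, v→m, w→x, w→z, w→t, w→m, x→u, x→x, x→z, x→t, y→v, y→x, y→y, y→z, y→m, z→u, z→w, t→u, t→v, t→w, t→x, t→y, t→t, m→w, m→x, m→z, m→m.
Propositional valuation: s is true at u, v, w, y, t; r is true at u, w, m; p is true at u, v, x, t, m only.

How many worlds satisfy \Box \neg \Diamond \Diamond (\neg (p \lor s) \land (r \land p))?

8

Let φ = \Box \neg \Diamond \Diamond (\neg (p \lor s) \land (r \land p)). Evaluate φ at each world:
  u (successors {u, w, x, y, z, t}): φ is true.
  v (successors {u, v, w, x, y, z, t, m}): φ is true.
  w (successors {x, z, t, m}): φ is true.
  x (successors {u, x, z, t}): φ is true.
  y (successors {v, x, y, z, m}): φ is true.
  z (successors {u, w}): φ is true.
  t (successors {u, v, w, x, y, t}): φ is true.
  m (successors {w, x, z, m}): φ is true.
For instance, at m:
  At m: \Box \neg \Diamond \Diamond (\neg (p \lor s) \land (r \land p)) requires \neg \Diamond \Diamond (\neg (p \lor s) \land (r \land p)) at every successor {w, x, z, m}.
    At w: \neg \Diamond \Diamond (\neg (p \lor s) \land (r \land p)) is true.
    At x: \neg \Diamond \Diamond (\neg (p \lor s) \land (r \land p)) is true.
    At z: \neg \Diamond \Diamond (\neg (p \lor s) \land (r \land p)) is true.
    At m: \neg \Diamond \Diamond (\neg (p \lor s) \land (r \land p)) is true.
  So \Box \neg \Diamond \Diamond (\neg (p \lor s) \land (r \land p)) is true at m.
Satisfying worlds: {u, v, w, x, y, z, t, m}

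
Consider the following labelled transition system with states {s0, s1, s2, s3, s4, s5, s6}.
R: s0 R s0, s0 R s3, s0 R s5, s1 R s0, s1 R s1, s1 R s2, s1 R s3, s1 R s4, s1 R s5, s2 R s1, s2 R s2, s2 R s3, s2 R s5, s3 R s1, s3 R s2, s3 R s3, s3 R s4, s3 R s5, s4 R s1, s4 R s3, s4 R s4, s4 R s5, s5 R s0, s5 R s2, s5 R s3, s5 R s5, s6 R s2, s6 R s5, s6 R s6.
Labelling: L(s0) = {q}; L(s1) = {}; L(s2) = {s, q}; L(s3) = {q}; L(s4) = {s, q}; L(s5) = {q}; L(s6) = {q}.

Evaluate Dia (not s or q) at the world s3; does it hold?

At s3: Dia (not s or q) requires not s or q at some successor in {s1, s2, s3, s4, s5}.
  not s or q holds at s1, so Dia (not s or q) is true at s3.

Yes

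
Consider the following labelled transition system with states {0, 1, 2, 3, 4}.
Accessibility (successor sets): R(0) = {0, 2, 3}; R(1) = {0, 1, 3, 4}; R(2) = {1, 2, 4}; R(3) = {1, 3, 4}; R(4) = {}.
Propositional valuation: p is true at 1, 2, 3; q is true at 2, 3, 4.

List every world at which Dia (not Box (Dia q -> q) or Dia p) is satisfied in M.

0, 1, 2, 3

Let φ = Dia (not Box (Dia q -> q) or Dia p). Evaluate φ at each world:
  0 (successors {0, 2, 3}): φ is true.
  1 (successors {0, 1, 3, 4}): φ is true.
  2 (successors {1, 2, 4}): φ is true.
  3 (successors {1, 3, 4}): φ is true.
  4 (successors ∅): φ is false.
For instance, at 3:
  At 3: Dia (not Box (Dia q -> q) or Dia p) requires not Box (Dia q -> q) or Dia p at some successor in {1, 3, 4}.
    not Box (Dia q -> q) or Dia p holds at 1, so Dia (not Box (Dia q -> q) or Dia p) is true at 3.
      At 1: not Box (Dia q -> q) is true, Dia p is true, so not Box (Dia q -> q) or Dia p is true.
Satisfying worlds: {0, 1, 2, 3}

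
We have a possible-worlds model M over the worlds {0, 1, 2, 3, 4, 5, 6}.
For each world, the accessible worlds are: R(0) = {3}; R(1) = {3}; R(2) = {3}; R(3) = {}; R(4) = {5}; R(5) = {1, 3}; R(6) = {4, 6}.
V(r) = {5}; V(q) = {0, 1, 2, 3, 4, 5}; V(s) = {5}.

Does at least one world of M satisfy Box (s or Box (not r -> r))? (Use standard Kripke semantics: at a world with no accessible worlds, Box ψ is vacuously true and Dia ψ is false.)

Yes

Let φ = Box (s or Box (not r -> r)). Evaluate φ at each world:
  0 (successors {3}): φ is true.
  1 (successors {3}): φ is true.
  2 (successors {3}): φ is true.
  3 (successors ∅): φ is true.
  4 (successors {5}): φ is true.
  5 (successors {1, 3}): φ is false.
  6 (successors {4, 6}): φ is false.
Detail at 0 (witness):
  At 0: Box (s or Box (not r -> r)) requires s or Box (not r -> r) at every successor {3}.
      At 3: s is false, Box (not r -> r) is true, so s or Box (not r -> r) is true.
  So Box (s or Box (not r -> r)) is true at 0.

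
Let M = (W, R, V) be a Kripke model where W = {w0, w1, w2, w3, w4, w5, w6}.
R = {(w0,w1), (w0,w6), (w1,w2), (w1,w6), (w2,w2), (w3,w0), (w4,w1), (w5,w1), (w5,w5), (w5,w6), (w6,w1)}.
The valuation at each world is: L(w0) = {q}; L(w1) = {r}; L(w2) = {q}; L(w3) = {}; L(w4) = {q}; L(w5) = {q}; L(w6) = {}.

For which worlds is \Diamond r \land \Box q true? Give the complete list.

none

Let φ = \Diamond r \land \Box q. Evaluate φ at each world:
  w0 (successors {w1, w6}): φ is false.
  w1 (successors {w2, w6}): φ is false.
  w2 (successors {w2}): φ is false.
  w3 (successors {w0}): φ is false.
  w4 (successors {w1}): φ is false.
  w5 (successors {w1, w5, w6}): φ is false.
  w6 (successors {w1}): φ is false.
For instance, at w0:
  At w0: \Diamond r is true, \Box q is false, so \Diamond r \land \Box q is false.
    At w0: \Diamond r requires r at some successor in {w1, w6}.
      r holds at w1, so \Diamond r is true at w0.
    At w0: \Box q requires q at every successor {w1, w6}.
      q fails at w1, so \Box q is false at w0.
Satisfying worlds: none.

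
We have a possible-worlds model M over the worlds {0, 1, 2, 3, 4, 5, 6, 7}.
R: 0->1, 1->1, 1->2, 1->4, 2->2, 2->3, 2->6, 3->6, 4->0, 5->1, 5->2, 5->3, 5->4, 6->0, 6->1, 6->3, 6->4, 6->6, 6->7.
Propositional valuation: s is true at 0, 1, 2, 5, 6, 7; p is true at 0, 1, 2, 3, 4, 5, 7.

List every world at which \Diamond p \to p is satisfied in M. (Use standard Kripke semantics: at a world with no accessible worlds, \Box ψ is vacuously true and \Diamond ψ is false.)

Let φ = \Diamond p \to p. Evaluate φ at each world:
  0 (successors {1}): φ is true.
  1 (successors {1, 2, 4}): φ is true.
  2 (successors {2, 3, 6}): φ is true.
  3 (successors {6}): φ is true.
  4 (successors {0}): φ is true.
  5 (successors {1, 2, 3, 4}): φ is true.
  6 (successors {0, 1, 3, 4, 6, 7}): φ is false.
  7 (successors ∅): φ is true.
For instance, at 6:
  At 6: \Diamond p is true, p is false, so \Diamond p \to p is false.
    At 6: \Diamond p requires p at some successor in {0, 1, 3, 4, 6, 7}.
      p holds at 0, so \Diamond p is true at 6.
Satisfying worlds: {0, 1, 2, 3, 4, 5, 7}

0, 1, 2, 3, 4, 5, 7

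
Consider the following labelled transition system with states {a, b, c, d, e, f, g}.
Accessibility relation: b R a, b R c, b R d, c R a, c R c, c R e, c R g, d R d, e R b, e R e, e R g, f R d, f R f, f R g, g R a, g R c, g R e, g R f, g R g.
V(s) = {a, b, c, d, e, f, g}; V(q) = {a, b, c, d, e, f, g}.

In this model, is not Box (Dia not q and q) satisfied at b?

At b: Box (Dia not q and q) is false, so not Box (Dia not q and q) is true.
  At b: Box (Dia not q and q) requires Dia not q and q at every successor {a, c, d}.
    Dia not q and q fails at a, so Box (Dia not q and q) is false at b.
      At a: Dia not q is false, q is true, so Dia not q and q is false.

Yes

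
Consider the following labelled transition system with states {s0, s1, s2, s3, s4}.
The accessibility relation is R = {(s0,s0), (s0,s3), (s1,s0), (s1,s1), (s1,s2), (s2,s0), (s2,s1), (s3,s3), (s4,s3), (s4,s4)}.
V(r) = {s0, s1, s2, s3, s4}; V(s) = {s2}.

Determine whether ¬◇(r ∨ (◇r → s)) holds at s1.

Recall that ◇ψ holds at a world iff ψ holds at some accessible world.
At s1: ◇(r ∨ (◇r → s)) is true, so ¬◇(r ∨ (◇r → s)) is false.
  At s1: ◇(r ∨ (◇r → s)) requires r ∨ (◇r → s) at some successor in {s0, s1, s2}.
    r ∨ (◇r → s) holds at s0, so ◇(r ∨ (◇r → s)) is true at s1.
      At s0: r is true, ◇r → s is false, so r ∨ (◇r → s) is true.

No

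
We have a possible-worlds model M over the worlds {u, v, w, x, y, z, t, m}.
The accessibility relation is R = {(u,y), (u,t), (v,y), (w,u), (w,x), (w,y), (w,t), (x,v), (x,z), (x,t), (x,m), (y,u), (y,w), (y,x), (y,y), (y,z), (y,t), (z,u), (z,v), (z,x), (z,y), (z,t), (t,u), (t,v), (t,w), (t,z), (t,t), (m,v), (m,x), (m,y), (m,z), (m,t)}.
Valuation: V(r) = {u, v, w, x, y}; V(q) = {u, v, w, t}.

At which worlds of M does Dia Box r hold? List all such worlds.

Let φ = Dia Box r. Evaluate φ at each world:
  u (successors {y, t}): φ is false.
  v (successors {y}): φ is false.
  w (successors {u, x, y, t}): φ is false.
  x (successors {v, z, t, m}): φ is true.
  y (successors {u, w, x, y, z, t}): φ is false.
  z (successors {u, v, x, y, t}): φ is true.
  t (successors {u, v, w, z, t}): φ is true.
  m (successors {v, x, y, z, t}): φ is true.
For instance, at v:
  At v: Dia Box r requires Box r at some successor in {y}.
    At y: Box r is false.
  So Dia Box r is false at v.
Satisfying worlds: {x, z, t, m}

x, z, t, m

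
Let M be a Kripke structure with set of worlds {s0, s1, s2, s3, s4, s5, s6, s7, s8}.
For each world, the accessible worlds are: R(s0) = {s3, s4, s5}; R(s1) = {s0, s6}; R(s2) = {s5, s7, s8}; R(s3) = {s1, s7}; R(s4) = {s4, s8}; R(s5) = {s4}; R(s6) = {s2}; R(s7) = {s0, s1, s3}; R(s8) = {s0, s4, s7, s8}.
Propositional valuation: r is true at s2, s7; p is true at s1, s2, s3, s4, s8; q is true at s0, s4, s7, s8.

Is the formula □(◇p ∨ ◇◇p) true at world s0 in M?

Yes

Recall that □ψ holds at a world iff ψ holds at every accessible world, and ◇ψ holds iff ψ holds at some accessible world.
At s0: □(◇p ∨ ◇◇p) requires ◇p ∨ ◇◇p at every successor {s3, s4, s5}.
    At s3: ◇p is true, ◇◇p is true, so ◇p ∨ ◇◇p is true.
      At s3: ◇p requires p at some successor in {s1, s7}.
        p holds at s1, so ◇p is true at s3.
      At s3: ◇◇p requires ◇p at some successor in {s1, s7}.
        ◇p holds at s7, so ◇◇p is true at s3.
    At s4: ◇p is true, ◇◇p is true, so ◇p ∨ ◇◇p is true.
      At s4: ◇p requires p at some successor in {s4, s8}.
        p holds at s4, so ◇p is true at s4.
      At s4: ◇◇p requires ◇p at some successor in {s4, s8}.
        ◇p holds at s4, so ◇◇p is true at s4.
    At s5: ◇p is true, ◇◇p is true, so ◇p ∨ ◇◇p is true.
      At s5: ◇p requires p at some successor in {s4}.
        p holds at s4, so ◇p is true at s5.
      At s5: ◇◇p requires ◇p at some successor in {s4}.
        ◇p holds at s4, so ◇◇p is true at s5.
So □(◇p ∨ ◇◇p) is true at s0.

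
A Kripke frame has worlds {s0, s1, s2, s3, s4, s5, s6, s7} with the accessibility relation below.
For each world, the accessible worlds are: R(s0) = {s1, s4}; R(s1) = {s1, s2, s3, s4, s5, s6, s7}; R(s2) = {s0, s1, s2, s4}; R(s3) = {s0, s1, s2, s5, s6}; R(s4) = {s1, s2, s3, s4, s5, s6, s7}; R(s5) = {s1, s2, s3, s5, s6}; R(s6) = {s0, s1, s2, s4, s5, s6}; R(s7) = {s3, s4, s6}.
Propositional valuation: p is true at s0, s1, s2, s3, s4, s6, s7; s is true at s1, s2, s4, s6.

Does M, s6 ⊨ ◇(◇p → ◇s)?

Yes

At s6: ◇(◇p → ◇s) requires ◇p → ◇s at some successor in {s0, s1, s2, s4, s5, s6}.
  ◇p → ◇s holds at s0, so ◇(◇p → ◇s) is true at s6.
    At s0: ◇p is true, ◇s is true, so ◇p → ◇s is true.
      At s0: ◇p requires p at some successor in {s1, s4}.
        p holds at s1, so ◇p is true at s0.
      At s0: ◇s requires s at some successor in {s1, s4}.
        s holds at s1, so ◇s is true at s0.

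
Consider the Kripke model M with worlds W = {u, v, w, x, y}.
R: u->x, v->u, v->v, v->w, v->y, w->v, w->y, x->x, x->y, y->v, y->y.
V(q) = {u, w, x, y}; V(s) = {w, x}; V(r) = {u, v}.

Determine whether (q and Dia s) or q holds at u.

Yes

At u: q and Dia s is true, q is true, so (q and Dia s) or q is true.
  At u: q is true, Dia s is true, so q and Dia s is true.
    At u: Dia s requires s at some successor in {x}.
      s holds at x, so Dia s is true at u.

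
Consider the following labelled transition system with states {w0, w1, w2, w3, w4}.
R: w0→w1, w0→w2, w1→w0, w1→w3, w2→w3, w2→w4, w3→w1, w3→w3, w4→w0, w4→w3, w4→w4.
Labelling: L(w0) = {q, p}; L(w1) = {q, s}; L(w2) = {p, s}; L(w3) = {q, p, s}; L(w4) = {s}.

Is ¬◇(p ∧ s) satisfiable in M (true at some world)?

No

Recall that ◇ψ holds at a world iff ψ holds at some accessible world.
Let φ = ¬◇(p ∧ s). Evaluate φ at each world:
  w0 (successors {w1, w2}): φ is false.
  w1 (successors {w0, w3}): φ is false.
  w2 (successors {w3, w4}): φ is false.
  w3 (successors {w1, w3}): φ is false.
  w4 (successors {w0, w3, w4}): φ is false.
For instance, at w3:
  At w3: ◇(p ∧ s) is true, so ¬◇(p ∧ s) is false.
    At w3: ◇(p ∧ s) requires p ∧ s at some successor in {w1, w3}.
      p ∧ s holds at w3, so ◇(p ∧ s) is true at w3.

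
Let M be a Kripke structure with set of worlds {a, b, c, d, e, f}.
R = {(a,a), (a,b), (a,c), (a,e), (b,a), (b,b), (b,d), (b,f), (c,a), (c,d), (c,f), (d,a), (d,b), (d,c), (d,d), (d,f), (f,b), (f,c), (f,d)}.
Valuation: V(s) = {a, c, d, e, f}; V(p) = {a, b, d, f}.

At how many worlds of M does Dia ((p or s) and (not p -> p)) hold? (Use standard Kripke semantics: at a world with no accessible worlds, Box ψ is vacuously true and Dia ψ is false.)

5

Let φ = Dia ((p or s) and (not p -> p)). Evaluate φ at each world:
  a (successors {a, b, c, e}): φ is true.
  b (successors {a, b, d, f}): φ is true.
  c (successors {a, d, f}): φ is true.
  d (successors {a, b, c, d, f}): φ is true.
  e (successors ∅): φ is false.
  f (successors {b, c, d}): φ is true.
For instance, at d:
  At d: Dia ((p or s) and (not p -> p)) requires (p or s) and (not p -> p) at some successor in {a, b, c, d, f}.
    (p or s) and (not p -> p) holds at a, so Dia ((p or s) and (not p -> p)) is true at d.
Satisfying worlds: {a, b, c, d, f}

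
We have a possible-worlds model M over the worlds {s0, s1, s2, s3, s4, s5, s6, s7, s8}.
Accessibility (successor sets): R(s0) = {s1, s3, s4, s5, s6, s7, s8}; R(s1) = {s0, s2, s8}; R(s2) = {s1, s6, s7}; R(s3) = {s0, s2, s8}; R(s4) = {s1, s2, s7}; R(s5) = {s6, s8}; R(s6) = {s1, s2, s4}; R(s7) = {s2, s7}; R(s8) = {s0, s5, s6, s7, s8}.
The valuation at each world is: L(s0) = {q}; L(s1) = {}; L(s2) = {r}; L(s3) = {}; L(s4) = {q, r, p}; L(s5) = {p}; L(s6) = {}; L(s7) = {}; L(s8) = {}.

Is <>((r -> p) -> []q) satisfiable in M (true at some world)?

Let φ = <>((r -> p) -> []q). Evaluate φ at each world:
  s0 (successors {s1, s3, s4, s5, s6, s7, s8}): φ is false.
  s1 (successors {s0, s2, s8}): φ is true.
  s2 (successors {s1, s6, s7}): φ is false.
  s3 (successors {s0, s2, s8}): φ is true.
  s4 (successors {s1, s2, s7}): φ is true.
  s5 (successors {s6, s8}): φ is false.
  s6 (successors {s1, s2, s4}): φ is true.
  s7 (successors {s2, s7}): φ is true.
  s8 (successors {s0, s5, s6, s7, s8}): φ is false.
Detail at s1 (witness):
  At s1: <>((r -> p) -> []q) requires (r -> p) -> []q at some successor in {s0, s2, s8}.
    (r -> p) -> []q holds at s2, so <>((r -> p) -> []q) is true at s1.
      At s2: r -> p is false, []q is false, so (r -> p) -> []q is true.

Yes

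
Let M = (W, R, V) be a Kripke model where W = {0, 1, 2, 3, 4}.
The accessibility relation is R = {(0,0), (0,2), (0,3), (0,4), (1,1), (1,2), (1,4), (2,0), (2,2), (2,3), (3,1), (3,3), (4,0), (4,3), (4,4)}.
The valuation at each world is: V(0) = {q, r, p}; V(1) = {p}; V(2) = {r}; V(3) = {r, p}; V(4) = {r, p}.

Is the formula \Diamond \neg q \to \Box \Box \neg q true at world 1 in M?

At 1: \Diamond \neg q is true, \Box \Box \neg q is false, so \Diamond \neg q \to \Box \Box \neg q is false.
  At 1: \Diamond \neg q requires \neg q at some successor in {1, 2, 4}.
    \neg q holds at 1, so \Diamond \neg q is true at 1.
  At 1: \Box \Box \neg q requires \Box \neg q at every successor {1, 2, 4}.
    \Box \neg q fails at 2, so \Box \Box \neg q is false at 1.
      At 2: \Box \neg q requires \neg q at every successor {0, 2, 3}.
        \neg q fails at 0, so \Box \neg q is false at 2.

No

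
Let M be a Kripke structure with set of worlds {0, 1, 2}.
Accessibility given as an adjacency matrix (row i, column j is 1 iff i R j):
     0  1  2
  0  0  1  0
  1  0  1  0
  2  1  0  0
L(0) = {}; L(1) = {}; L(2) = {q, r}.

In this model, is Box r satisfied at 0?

Recall that Box ψ holds at a world iff ψ holds at every accessible world, and Dia ψ holds iff ψ holds at some accessible world.
At 0: Box r requires r at every successor {1}.
  r fails at 1, so Box r is false at 0.

No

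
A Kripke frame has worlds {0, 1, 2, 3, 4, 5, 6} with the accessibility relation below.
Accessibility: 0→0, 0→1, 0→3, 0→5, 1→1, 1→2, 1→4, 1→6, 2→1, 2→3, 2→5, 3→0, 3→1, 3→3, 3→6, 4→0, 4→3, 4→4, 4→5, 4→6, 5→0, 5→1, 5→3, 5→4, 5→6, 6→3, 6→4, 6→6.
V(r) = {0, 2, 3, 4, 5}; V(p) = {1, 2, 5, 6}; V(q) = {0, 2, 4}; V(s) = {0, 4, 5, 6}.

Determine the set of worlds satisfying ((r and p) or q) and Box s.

none

Let φ = ((r and p) or q) and Box s. Evaluate φ at each world:
  0 (successors {0, 1, 3, 5}): φ is false.
  1 (successors {1, 2, 4, 6}): φ is false.
  2 (successors {1, 3, 5}): φ is false.
  3 (successors {0, 1, 3, 6}): φ is false.
  4 (successors {0, 3, 4, 5, 6}): φ is false.
  5 (successors {0, 1, 3, 4, 6}): φ is false.
  6 (successors {3, 4, 6}): φ is false.
For instance, at 5:
  At 5: (r and p) or q is true, Box s is false, so ((r and p) or q) and Box s is false.
    At 5: Box s requires s at every successor {0, 1, 3, 4, 6}.
      s fails at 1, so Box s is false at 5.
Satisfying worlds: none.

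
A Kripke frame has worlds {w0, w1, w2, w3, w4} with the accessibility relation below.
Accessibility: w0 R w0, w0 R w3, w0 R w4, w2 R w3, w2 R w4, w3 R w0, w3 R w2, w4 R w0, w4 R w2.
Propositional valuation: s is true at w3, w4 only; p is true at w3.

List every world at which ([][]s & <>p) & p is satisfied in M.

none

Let φ = ([][]s & <>p) & p. Evaluate φ at each world:
  w0 (successors {w0, w3, w4}): φ is false.
  w1 (successors ∅): φ is false.
  w2 (successors {w3, w4}): φ is false.
  w3 (successors {w0, w2}): φ is false.
  w4 (successors {w0, w2}): φ is false.
For instance, at w3:
  At w3: [][]s & <>p is false, p is true, so ([][]s & <>p) & p is false.
    At w3: [][]s is false, <>p is false, so [][]s & <>p is false.
      At w3: [][]s requires []s at every successor {w0, w2}.
        []s fails at w0, so [][]s is false at w3.
      At w3: <>p requires p at some successor in {w0, w2}.
        At w0: p is false.
        At w2: p is false.
      So <>p is false at w3.
Satisfying worlds: none.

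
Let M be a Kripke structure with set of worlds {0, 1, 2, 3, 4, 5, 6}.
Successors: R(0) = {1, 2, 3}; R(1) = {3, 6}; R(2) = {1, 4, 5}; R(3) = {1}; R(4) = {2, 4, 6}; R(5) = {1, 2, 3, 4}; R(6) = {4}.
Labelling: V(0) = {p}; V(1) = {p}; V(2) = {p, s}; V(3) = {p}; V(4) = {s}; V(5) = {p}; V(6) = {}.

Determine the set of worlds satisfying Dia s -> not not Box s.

Let φ = Dia s -> not not Box s. Evaluate φ at each world:
  0 (successors {1, 2, 3}): φ is false.
  1 (successors {3, 6}): φ is true.
  2 (successors {1, 4, 5}): φ is false.
  3 (successors {1}): φ is true.
  4 (successors {2, 4, 6}): φ is false.
  5 (successors {1, 2, 3, 4}): φ is false.
  6 (successors {4}): φ is true.
For instance, at 1:
  At 1: Dia s is false, not not Box s is false, so Dia s -> not not Box s is true.
    At 1: Dia s requires s at some successor in {3, 6}.
      At 3: s is false.
      At 6: s is false.
    So Dia s is false at 1.
    At 1: not Box s is true, so not not Box s is false.
      At 1: Box s is false, so not Box s is true.
Satisfying worlds: {1, 3, 6}

1, 3, 6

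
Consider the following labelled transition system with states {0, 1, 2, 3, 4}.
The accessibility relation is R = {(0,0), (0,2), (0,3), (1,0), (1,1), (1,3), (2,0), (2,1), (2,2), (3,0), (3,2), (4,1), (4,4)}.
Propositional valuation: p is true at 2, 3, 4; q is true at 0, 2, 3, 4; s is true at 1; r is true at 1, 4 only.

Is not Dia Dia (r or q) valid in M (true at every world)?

No

Let φ = not Dia Dia (r or q). Evaluate φ at each world:
  0 (successors {0, 2, 3}): φ is false.
  1 (successors {0, 1, 3}): φ is false.
  2 (successors {0, 1, 2}): φ is false.
  3 (successors {0, 2}): φ is false.
  4 (successors {1, 4}): φ is false.
Detail at 0 (counterexample):
  At 0: Dia Dia (r or q) is true, so not Dia Dia (r or q) is false.
    At 0: Dia Dia (r or q) requires Dia (r or q) at some successor in {0, 2, 3}.
      Dia (r or q) holds at 0, so Dia Dia (r or q) is true at 0.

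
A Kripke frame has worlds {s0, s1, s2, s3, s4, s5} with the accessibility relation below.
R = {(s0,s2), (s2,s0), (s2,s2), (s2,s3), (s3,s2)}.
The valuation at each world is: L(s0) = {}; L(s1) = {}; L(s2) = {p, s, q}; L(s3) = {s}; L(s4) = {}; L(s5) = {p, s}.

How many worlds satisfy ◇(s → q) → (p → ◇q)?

6

Let φ = ◇(s → q) → (p → ◇q). Evaluate φ at each world:
  s0 (successors {s2}): φ is true.
  s1 (successors ∅): φ is true.
  s2 (successors {s0, s2, s3}): φ is true.
  s3 (successors {s2}): φ is true.
  s4 (successors ∅): φ is true.
  s5 (successors ∅): φ is true.
For instance, at s2:
  At s2: ◇(s → q) is true, p → ◇q is true, so ◇(s → q) → (p → ◇q) is true.
    At s2: ◇(s → q) requires s → q at some successor in {s0, s2, s3}.
      s → q holds at s0, so ◇(s → q) is true at s2.
    At s2: p is true, ◇q is true, so p → ◇q is true.
      At s2: ◇q requires q at some successor in {s0, s2, s3}.
        q holds at s2, so ◇q is true at s2.
Satisfying worlds: {s0, s1, s2, s3, s4, s5}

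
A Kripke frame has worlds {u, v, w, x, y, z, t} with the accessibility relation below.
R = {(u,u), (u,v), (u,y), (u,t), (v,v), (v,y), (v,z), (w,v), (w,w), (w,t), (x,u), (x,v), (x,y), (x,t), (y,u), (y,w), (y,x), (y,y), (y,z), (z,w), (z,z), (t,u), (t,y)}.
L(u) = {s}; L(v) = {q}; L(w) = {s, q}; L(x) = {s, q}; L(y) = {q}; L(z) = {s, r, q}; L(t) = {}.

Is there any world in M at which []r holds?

Let φ = []r. Evaluate φ at each world:
  u (successors {u, v, y, t}): φ is false.
  v (successors {v, y, z}): φ is false.
  w (successors {v, w, t}): φ is false.
  x (successors {u, v, y, t}): φ is false.
  y (successors {u, w, x, y, z}): φ is false.
  z (successors {w, z}): φ is false.
  t (successors {u, y}): φ is false.
For instance, at x:
  At x: []r requires r at every successor {u, v, y, t}.
    r fails at u, so []r is false at x.

No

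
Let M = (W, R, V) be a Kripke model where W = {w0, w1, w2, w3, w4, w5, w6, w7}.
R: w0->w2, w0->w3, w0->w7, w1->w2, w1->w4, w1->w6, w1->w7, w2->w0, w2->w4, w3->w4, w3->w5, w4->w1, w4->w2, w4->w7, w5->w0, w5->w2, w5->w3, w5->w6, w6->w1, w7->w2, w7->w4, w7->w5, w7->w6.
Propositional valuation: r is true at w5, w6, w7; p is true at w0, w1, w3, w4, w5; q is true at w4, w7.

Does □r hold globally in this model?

Let φ = □r. Evaluate φ at each world:
  w0 (successors {w2, w3, w7}): φ is false.
  w1 (successors {w2, w4, w6, w7}): φ is false.
  w2 (successors {w0, w4}): φ is false.
  w3 (successors {w4, w5}): φ is false.
  w4 (successors {w1, w2, w7}): φ is false.
  w5 (successors {w0, w2, w3, w6}): φ is false.
  w6 (successors {w1}): φ is false.
  w7 (successors {w2, w4, w5, w6}): φ is false.
Detail at w0 (counterexample):
  At w0: □r requires r at every successor {w2, w3, w7}.
    r fails at w2, so □r is false at w0.

No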